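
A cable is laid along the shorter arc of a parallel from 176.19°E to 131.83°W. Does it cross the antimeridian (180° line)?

Yes

Naïve |-131.83 − 176.19| = 308.02° > 180°, so the shorter arc goes the other way round — across 180°.
Signed shortest Δλ = ((-131.83 − 176.19 + 180) mod 360) − 180 = 51.98°.
Going east by 51.98° from +176.19° passes through 180° before reaching -131.83°.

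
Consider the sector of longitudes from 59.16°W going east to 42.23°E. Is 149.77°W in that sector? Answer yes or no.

No

Band width going east from -59.16° to +42.23°: ((42.23 − -59.16) mod 360) = 101.39°.
Offset of -149.77° east of the west edge: ((-149.77 − -59.16) mod 360) = 269.39°.
269.39° > 101.39° ⇒ outside.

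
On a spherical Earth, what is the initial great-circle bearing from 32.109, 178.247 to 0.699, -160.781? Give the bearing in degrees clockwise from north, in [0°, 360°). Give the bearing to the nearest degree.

144°

Δλ = -160.781 − 178.247 = -339.028°; wrapped into (−180°, 180°]: 20.972°.
θ = atan2( sin Δλ · cos φ₂ , cos φ₁ · sin φ₂ − sin φ₁ · cos φ₂ · cos Δλ )
  = atan2(0.35789, -0.48595) = 143.630° → normalised to [0°, 360°): 143.630°.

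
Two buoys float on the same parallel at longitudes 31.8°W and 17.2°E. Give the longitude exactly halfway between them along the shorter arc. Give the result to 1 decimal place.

Signed shortest Δλ from -31.8° to +17.2° is +49.0°.
Midpoint longitude = -31.8° + (+49.0°)/2 = -31.8° + 24.5° = -7.3°.

7.3°W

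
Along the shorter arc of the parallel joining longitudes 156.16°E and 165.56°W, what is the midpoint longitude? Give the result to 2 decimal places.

Signed shortest Δλ from +156.16° to -165.56° is +38.28°.
Midpoint longitude = +156.16° + (+38.28°)/2 = +156.16° + 19.14° = +175.30°.
(The naïve average (+156.16 + -165.56)/2 = -4.7° is on the wrong side of the globe.)

175.30°E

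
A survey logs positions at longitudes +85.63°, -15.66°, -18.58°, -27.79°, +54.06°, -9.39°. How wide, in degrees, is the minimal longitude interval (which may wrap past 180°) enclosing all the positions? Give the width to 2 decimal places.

Sort the longitudes: -27.79°, -18.58°, -15.66°, -9.39°, +54.06°, +85.63°.
Eastward gaps between consecutive values (wrapping around): 9.21°, 2.92°, 6.27°, 63.45°, 31.57°, 246.58°.
Largest gap = 246.58° ⇒ minimal covering band is its complement: 360° − 246.58° = 113.42°.
Band runs from -27.79° eastward to +85.63°.

113.42°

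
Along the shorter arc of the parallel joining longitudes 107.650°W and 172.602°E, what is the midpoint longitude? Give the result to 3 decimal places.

Signed shortest Δλ from -107.650° to +172.602° is -79.748°.
Midpoint longitude = -107.650° + (-79.748°)/2 = -107.650° − 39.874° = -147.524°.
(The naïve average (-107.650 + +172.602)/2 = 32.476° is on the wrong side of the globe.)

147.524°W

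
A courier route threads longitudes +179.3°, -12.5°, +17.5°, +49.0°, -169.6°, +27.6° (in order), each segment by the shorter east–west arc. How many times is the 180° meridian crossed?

3

Leg 1: +179.3° → -12.5°, shortest Δλ = 168.2° (east) — crosses 180°.
Leg 2: -12.5° → +17.5°, shortest Δλ = 30.0° (east) — does not cross 180°.
Leg 3: +17.5° → +49.0°, shortest Δλ = 31.5° (east) — does not cross 180°.
Leg 4: +49.0° → -169.6°, shortest Δλ = 141.4° (east) — crosses 180°.
Leg 5: -169.6° → +27.6°, shortest Δλ = -162.8° (west) — crosses 180°.
Total crossings: 3.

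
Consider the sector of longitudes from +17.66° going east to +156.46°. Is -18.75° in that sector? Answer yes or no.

No

Band width going east from +17.66° to +156.46°: ((156.46 − 17.66) mod 360) = 138.80°.
Offset of -18.75° east of the west edge: ((-18.75 − 17.66) mod 360) = 323.59°.
323.59° > 138.80° ⇒ outside.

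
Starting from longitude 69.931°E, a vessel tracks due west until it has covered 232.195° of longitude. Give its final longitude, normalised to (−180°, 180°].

162.264°W

Start at +69.931°; shift −232.195° → -162.264°.
-162.264° already lies in (−180°, 180°].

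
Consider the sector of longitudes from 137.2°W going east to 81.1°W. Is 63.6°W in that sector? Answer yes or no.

No

Band width going east from -137.2° to -81.1°: ((-81.1 − -137.2) mod 360) = 56.1°.
Offset of -63.6° east of the west edge: ((-63.6 − -137.2) mod 360) = 73.6°.
73.6° > 56.1° ⇒ outside.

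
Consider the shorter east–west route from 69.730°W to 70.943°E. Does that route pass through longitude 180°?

Signed shortest Δλ = ((70.943 − -69.730 + 180) mod 360) − 180 = 140.673°.
Going east by 140.673° from -69.730° reaches +70.943° without touching 180°.

No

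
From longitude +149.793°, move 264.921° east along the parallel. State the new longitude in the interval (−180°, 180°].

Start at +149.793°; shift +264.921° → +414.714°.
+414.714° lies outside (−180°, 180°]; subtract 360° → +54.714°.

+54.714°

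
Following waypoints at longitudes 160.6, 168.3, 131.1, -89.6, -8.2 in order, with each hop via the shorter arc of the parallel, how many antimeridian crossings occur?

Leg 1: +160.6° → +168.3°, shortest Δλ = 7.7° (east) — does not cross 180°.
Leg 2: +168.3° → +131.1°, shortest Δλ = -37.2° (west) — does not cross 180°.
Leg 3: +131.1° → -89.6°, shortest Δλ = 139.3° (east) — crosses 180°.
Leg 4: -89.6° → -8.2°, shortest Δλ = 81.4° (east) — does not cross 180°.
Total crossings: 1.

1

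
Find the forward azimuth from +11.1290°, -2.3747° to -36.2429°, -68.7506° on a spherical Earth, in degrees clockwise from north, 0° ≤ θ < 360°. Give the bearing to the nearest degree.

229°

Δλ = -68.7506 − -2.3747 = -66.3759°.
θ = atan2( sin Δλ · cos φ₂ , cos φ₁ · sin φ₂ − sin φ₁ · cos φ₂ · cos Δλ )
  = atan2(-0.73893, -0.64248) = -131.006° → normalised to [0°, 360°): 228.994°.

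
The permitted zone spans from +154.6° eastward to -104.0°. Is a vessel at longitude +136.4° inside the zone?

Band width going east from +154.6° to -104.0°: ((-104.0 − 154.6) mod 360) = 101.4°.
Offset of +136.4° east of the west edge: ((136.4 − 154.6) mod 360) = 341.8°.
341.8° > 101.4° ⇒ outside.

No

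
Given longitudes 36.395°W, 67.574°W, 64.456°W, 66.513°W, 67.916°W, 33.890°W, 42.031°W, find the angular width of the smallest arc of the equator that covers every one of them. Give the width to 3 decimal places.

Sort the longitudes: -67.916°, -67.574°, -66.513°, -64.456°, -42.031°, -36.395°, -33.890°.
Eastward gaps between consecutive values (wrapping around): 0.342°, 1.061°, 2.057°, 22.425°, 5.636°, 2.505°, 325.974°.
Largest gap = 325.974° ⇒ minimal covering band is its complement: 360° − 325.974° = 34.026°.
Band runs from -67.916° eastward to -33.890°.

34.026°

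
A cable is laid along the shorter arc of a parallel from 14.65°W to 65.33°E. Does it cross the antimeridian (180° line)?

Signed shortest Δλ = ((65.33 − -14.65 + 180) mod 360) − 180 = 79.98°.
Going east by 79.98° from -14.65° reaches +65.33° without touching 180°.

No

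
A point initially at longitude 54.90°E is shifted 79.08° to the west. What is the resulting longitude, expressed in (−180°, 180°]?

24.18°W

Start at +54.90°; shift −79.08° → -24.18°.
-24.18° already lies in (−180°, 180°].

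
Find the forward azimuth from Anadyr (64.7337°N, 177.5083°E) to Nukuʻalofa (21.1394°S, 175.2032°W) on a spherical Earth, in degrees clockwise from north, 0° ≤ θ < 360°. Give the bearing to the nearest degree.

173°

Δλ = -175.2032 − 177.5083 = -352.7115°; wrapped into (−180°, 180°]: 7.2885°.
θ = atan2( sin Δλ · cos φ₂ , cos φ₁ · sin φ₂ − sin φ₁ · cos φ₂ · cos Δλ )
  = atan2(0.11833, -0.99059) = 173.188° → normalised to [0°, 360°): 173.188°.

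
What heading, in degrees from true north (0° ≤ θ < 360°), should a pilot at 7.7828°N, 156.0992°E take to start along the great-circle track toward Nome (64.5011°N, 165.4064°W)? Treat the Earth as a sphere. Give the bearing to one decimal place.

Δλ = -165.4064 − 156.0992 = -321.5056°; wrapped into (−180°, 180°]: 38.4944°.
θ = atan2( sin Δλ · cos φ₂ , cos φ₁ · sin φ₂ − sin φ₁ · cos φ₂ · cos Δλ )
  = atan2(0.26796, 0.84865) = 17.523° → normalised to [0°, 360°): 17.523°.

17.5°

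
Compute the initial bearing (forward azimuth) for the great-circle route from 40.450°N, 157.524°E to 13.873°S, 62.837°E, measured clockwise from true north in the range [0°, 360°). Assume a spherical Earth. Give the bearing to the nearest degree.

262°

Δλ = 62.837 − 157.524 = -94.687°.
θ = atan2( sin Δλ · cos φ₂ , cos φ₁ · sin φ₂ − sin φ₁ · cos φ₂ · cos Δλ )
  = atan2(-0.96758, -0.13099) = -97.710° → normalised to [0°, 360°): 262.290°.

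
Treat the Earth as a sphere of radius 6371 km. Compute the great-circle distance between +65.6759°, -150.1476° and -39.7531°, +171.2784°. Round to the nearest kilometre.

Δλ = 171.2784 − -150.1476 = 321.4260°; wrapped into (−180°, 180°]: -38.5740°.
Δφ = -39.7531 − 65.6759 = -105.4290°.
a = sin²(Δφ/2) + cos φ₁ · cos φ₂ · sin²(Δλ/2) = 0.667570.
c = 2·atan2(√a, √(1−a)) = 1.91255 rad → d = 6371·c ≈ 12184.86 km.

12185 km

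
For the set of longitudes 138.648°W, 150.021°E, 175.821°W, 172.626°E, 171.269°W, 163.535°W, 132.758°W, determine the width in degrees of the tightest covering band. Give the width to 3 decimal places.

Sort the longitudes: -175.821°, -171.269°, -163.535°, -138.648°, -132.758°, +150.021°, +172.626°.
Eastward gaps between consecutive values (wrapping around): 4.552°, 7.734°, 24.887°, 5.890°, 282.779°, 22.605°, 11.553°.
Largest gap = 282.779° ⇒ minimal covering band is its complement: 360° − 282.779° = 77.221°.
Band runs from +150.021° eastward to -132.758°, crossing the antimeridian.

77.221°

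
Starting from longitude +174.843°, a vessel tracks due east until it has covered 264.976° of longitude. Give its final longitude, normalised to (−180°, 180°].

Start at +174.843°; shift +264.976° → +439.819°.
+439.819° lies outside (−180°, 180°]; subtract 360° → +79.819°.

+79.819°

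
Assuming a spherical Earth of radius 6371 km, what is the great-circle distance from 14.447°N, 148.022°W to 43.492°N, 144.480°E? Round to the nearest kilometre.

Δλ = 144.480 − -148.022 = 292.502°; wrapped into (−180°, 180°]: -67.498°.
Δφ = 43.492 − 14.447 = 29.045°.
a = sin²(Δφ/2) + cos φ₁ · cos φ₂ · sin²(Δλ/2) = 0.279711.
c = 2·atan2(√a, √(1−a)) = 1.11455 rad → d = 6371·c ≈ 7100.82 km.

7101 km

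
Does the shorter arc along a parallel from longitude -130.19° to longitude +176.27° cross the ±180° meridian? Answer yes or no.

Yes

Naïve |176.27 − -130.19| = 306.46° > 180°, so the shorter arc goes the other way round — across 180°.
Signed shortest Δλ = ((176.27 − -130.19 + 180) mod 360) − 180 = -53.54°.
Going west by 53.54° from -130.19° passes through 180° before reaching +176.27°.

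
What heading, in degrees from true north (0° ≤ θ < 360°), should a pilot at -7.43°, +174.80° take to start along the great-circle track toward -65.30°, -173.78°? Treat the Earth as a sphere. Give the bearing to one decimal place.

174.4°

Δλ = -173.78 − 174.80 = -348.58°; wrapped into (−180°, 180°]: 11.42°.
θ = atan2( sin Δλ · cos φ₂ , cos φ₁ · sin φ₂ − sin φ₁ · cos φ₂ · cos Δλ )
  = atan2(0.08274, -0.84791) = 174.427° → normalised to [0°, 360°): 174.427°.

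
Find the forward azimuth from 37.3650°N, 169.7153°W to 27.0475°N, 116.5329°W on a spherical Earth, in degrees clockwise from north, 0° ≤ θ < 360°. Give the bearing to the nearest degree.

87°

Δλ = -116.5329 − -169.7153 = 53.1824°.
θ = atan2( sin Δλ · cos φ₂ , cos φ₁ · sin φ₂ − sin φ₁ · cos φ₂ · cos Δλ )
  = atan2(0.71299, 0.03750) = 86.989° → normalised to [0°, 360°): 86.989°.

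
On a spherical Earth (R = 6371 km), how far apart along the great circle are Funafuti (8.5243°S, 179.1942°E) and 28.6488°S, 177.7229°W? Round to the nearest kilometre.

2261 km

Δλ = -177.7229 − 179.1942 = -356.9171°; wrapped into (−180°, 180°]: 3.0829°.
Δφ = -28.6488 − -8.5243 = -20.1245°.
a = sin²(Δφ/2) + cos φ₁ · cos φ₂ · sin²(Δλ/2) = 0.031154.
c = 2·atan2(√a, √(1−a)) = 0.35487 rad → d = 6371·c ≈ 2260.89 km.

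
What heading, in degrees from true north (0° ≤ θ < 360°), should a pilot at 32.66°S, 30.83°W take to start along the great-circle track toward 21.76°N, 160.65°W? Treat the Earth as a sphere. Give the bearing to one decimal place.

269.3°

Δλ = -160.65 − -30.83 = -129.82°.
θ = atan2( sin Δλ · cos φ₂ , cos φ₁ · sin φ₂ − sin φ₁ · cos φ₂ · cos Δλ )
  = atan2(-0.71333, -0.00885) = -90.711° → normalised to [0°, 360°): 269.289°.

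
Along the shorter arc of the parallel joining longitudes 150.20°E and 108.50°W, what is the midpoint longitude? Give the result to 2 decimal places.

Signed shortest Δλ from +150.20° to -108.50° is +101.30°.
Midpoint longitude = +150.20° + (+101.30°)/2 = +150.20° + 50.65° = +200.85°.
Normalise into (−180°, 180°]: -159.15°.
(The naïve average (+150.20 + -108.50)/2 = 20.85° is on the wrong side of the globe.)

159.15°W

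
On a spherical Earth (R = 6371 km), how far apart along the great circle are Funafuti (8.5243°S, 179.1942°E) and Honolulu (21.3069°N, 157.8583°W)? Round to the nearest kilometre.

4157 km

Δλ = -157.8583 − 179.1942 = -337.0525°; wrapped into (−180°, 180°]: 22.9475°.
Δφ = 21.3069 − -8.5243 = 29.8312°.
a = sin²(Δφ/2) + cos φ₁ · cos φ₂ · sin²(Δλ/2) = 0.102710.
c = 2·atan2(√a, √(1−a)) = 0.65248 rad → d = 6371·c ≈ 4156.95 km.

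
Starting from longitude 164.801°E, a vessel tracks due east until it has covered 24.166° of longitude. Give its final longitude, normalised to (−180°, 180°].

171.033°W

Start at +164.801°; shift +24.166° → +188.967°.
+188.967° lies outside (−180°, 180°]; subtract 360° → -171.033°.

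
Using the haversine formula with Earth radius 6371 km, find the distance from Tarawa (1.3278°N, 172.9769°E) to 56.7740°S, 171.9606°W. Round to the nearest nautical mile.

3564 nmi

Δλ = -171.9606 − 172.9769 = -344.9375°; wrapped into (−180°, 180°]: 15.0625°.
Δφ = -56.7740 − 1.3278 = -58.1018°.
a = sin²(Δφ/2) + cos φ₁ · cos φ₂ · sin²(Δλ/2) = 0.245204.
c = 2·atan2(√a, √(1−a)) = 1.03609 rad → d = 6371·c ≈ 6600.91 km ≈ 3564.21 nmi.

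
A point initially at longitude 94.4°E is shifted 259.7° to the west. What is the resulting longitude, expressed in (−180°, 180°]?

Start at +94.4°; shift −259.7° → -165.3°.
-165.3° already lies in (−180°, 180°].

165.3°W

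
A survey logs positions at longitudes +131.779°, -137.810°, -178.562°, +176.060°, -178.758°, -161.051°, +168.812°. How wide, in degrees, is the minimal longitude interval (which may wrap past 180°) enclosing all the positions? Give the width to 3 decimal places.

90.411°

Sort the longitudes: -178.758°, -178.562°, -161.051°, -137.810°, +131.779°, +168.812°, +176.060°.
Eastward gaps between consecutive values (wrapping around): 0.196°, 17.511°, 23.241°, 269.589°, 37.033°, 7.248°, 5.182°.
Largest gap = 269.589° ⇒ minimal covering band is its complement: 360° − 269.589° = 90.411°.
Band runs from +131.779° eastward to -137.810°, crossing the antimeridian.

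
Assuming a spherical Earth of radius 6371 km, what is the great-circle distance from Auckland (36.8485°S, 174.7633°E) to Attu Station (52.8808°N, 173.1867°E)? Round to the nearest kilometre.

9979 km

Δλ = 173.1867 − 174.7633 = -1.5766°.
Δφ = 52.8808 − -36.8485 = 89.7293°.
a = sin²(Δφ/2) + cos φ₁ · cos φ₂ · sin²(Δλ/2) = 0.497729.
c = 2·atan2(√a, √(1−a)) = 1.56625 rad → d = 6371·c ≈ 9978.61 km.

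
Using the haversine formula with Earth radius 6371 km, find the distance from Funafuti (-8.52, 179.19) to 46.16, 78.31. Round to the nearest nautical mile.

Δλ = 78.31 − 179.19 = -100.88°.
Δφ = 46.16 − -8.52 = 54.68°.
a = sin²(Δφ/2) + cos φ₁ · cos φ₂ · sin²(Δλ/2) = 0.618078.
c = 2·atan2(√a, √(1−a)) = 1.80921 rad → d = 6371·c ≈ 11526.45 km ≈ 6223.78 nmi.

6224 nmi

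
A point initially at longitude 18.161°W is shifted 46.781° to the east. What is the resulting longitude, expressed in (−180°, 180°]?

Start at -18.161°; shift +46.781° → +28.620°.
+28.620° already lies in (−180°, 180°].

28.620°E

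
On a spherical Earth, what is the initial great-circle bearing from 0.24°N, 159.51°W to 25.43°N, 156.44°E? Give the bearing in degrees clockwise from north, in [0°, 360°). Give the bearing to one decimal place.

Δλ = 156.44 − -159.51 = 315.95°; wrapped into (−180°, 180°]: -44.05°.
θ = atan2( sin Δλ · cos φ₂ , cos φ₁ · sin φ₂ − sin φ₁ · cos φ₂ · cos Δλ )
  = atan2(-0.62792, 0.42669) = -55.803° → normalised to [0°, 360°): 304.197°.

304.2°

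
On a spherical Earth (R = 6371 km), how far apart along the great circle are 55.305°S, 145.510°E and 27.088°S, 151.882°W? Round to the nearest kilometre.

5847 km

Δλ = -151.882 − 145.510 = -297.392°; wrapped into (−180°, 180°]: 62.608°.
Δφ = -27.088 − -55.305 = 28.217°.
a = sin²(Δφ/2) + cos φ₁ · cos φ₂ · sin²(Δλ/2) = 0.196227.
c = 2·atan2(√a, √(1−a)) = 0.91783 rad → d = 6371·c ≈ 5847.49 km.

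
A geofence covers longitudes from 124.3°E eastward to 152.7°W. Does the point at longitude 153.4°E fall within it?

Band width going east from +124.3° to -152.7°: ((-152.7 − 124.3) mod 360) = 83.0°.
Offset of +153.4° east of the west edge: ((153.4 − 124.3) mod 360) = 29.1°.
29.1° ≤ 83.0° ⇒ inside.

Yes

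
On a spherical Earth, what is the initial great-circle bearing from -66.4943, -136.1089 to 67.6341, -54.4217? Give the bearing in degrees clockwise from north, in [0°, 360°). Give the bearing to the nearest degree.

Δλ = -54.4217 − -136.1089 = 81.6872°.
θ = atan2( sin Δλ · cos φ₂ , cos φ₁ · sin φ₂ − sin φ₁ · cos φ₂ · cos Δλ )
  = atan2(0.37652, 0.41929) = 41.924° → normalised to [0°, 360°): 41.924°.

42°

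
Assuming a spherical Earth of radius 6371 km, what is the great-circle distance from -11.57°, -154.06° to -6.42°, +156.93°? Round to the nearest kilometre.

Δλ = 156.93 − -154.06 = 310.99°; wrapped into (−180°, 180°]: -49.01°.
Δφ = -6.42 − -11.57 = 5.15°.
a = sin²(Δφ/2) + cos φ₁ · cos φ₂ · sin²(Δλ/2) = 0.169502.
c = 2·atan2(√a, √(1−a)) = 0.84865 rad → d = 6371·c ≈ 5406.76 km.

5407 km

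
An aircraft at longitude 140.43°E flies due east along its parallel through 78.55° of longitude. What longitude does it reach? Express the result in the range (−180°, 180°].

Start at +140.43°; shift +78.55° → +218.98°.
+218.98° lies outside (−180°, 180°]; subtract 360° → -141.02°.

141.02°W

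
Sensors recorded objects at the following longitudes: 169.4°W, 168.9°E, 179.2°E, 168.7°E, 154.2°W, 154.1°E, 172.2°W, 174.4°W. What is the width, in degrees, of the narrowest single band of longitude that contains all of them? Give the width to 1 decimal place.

51.7°

Sort the longitudes: -174.4°, -172.2°, -169.4°, -154.2°, +154.1°, +168.7°, +168.9°, +179.2°.
Eastward gaps between consecutive values (wrapping around): 2.2°, 2.8°, 15.2°, 308.3°, 14.6°, 0.2°, 10.3°, 6.4°.
Largest gap = 308.3° ⇒ minimal covering band is its complement: 360° − 308.3° = 51.7°.
Band runs from +154.1° eastward to -154.2°, crossing the antimeridian.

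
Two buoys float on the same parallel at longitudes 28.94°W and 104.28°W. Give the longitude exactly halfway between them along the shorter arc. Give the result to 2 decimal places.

Signed shortest Δλ from -28.94° to -104.28° is -75.34°.
Midpoint longitude = -28.94° + (-75.34°)/2 = -28.94° − 37.67° = -66.61°.

66.61°W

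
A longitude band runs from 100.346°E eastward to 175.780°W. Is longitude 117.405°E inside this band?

Band width going east from +100.346° to -175.780°: ((-175.780 − 100.346) mod 360) = 83.874°.
Offset of +117.405° east of the west edge: ((117.405 − 100.346) mod 360) = 17.059°.
17.059° ≤ 83.874° ⇒ inside.

Yes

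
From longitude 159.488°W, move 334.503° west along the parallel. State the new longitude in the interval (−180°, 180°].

Start at -159.488°; shift −334.503° → -493.991°.
-493.991° lies outside (−180°, 180°]; add 360° → -133.991°.

133.991°W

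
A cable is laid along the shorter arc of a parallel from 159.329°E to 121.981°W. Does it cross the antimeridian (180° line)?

Yes

Naïve |-121.981 − 159.329| = 281.31° > 180°, so the shorter arc goes the other way round — across 180°.
Signed shortest Δλ = ((-121.981 − 159.329 + 180) mod 360) − 180 = 78.69°.
Going east by 78.69° from +159.329° passes through 180° before reaching -121.981°.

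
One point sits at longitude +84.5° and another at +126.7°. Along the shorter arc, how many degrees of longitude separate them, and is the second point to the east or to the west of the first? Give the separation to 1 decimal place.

42.2° east

Raw difference: 126.7 − 84.5 = 42.2°.
Normalise into (−180°, 180°]: 42.2° stays 42.2°.
Positive ⇒ the second point lies to the east; separation 42.2°.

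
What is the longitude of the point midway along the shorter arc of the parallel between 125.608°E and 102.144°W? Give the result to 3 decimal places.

Signed shortest Δλ from +125.608° to -102.144° is +132.248°.
Midpoint longitude = +125.608° + (+132.248°)/2 = +125.608° + 66.124° = +191.732°.
Normalise into (−180°, 180°]: -168.268°.
(The naïve average (+125.608 + -102.144)/2 = 11.732° is on the wrong side of the globe.)

168.268°W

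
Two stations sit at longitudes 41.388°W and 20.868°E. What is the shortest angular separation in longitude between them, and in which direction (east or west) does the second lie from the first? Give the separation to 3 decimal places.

62.256° east

Raw difference: 20.868 − -41.388 = 62.256°.
Normalise into (−180°, 180°]: 62.256° stays 62.256°.
Positive ⇒ the second point lies to the east; separation 62.256°.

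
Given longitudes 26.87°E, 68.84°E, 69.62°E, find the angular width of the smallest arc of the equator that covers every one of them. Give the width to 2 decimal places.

42.75°

Sort the longitudes: +26.87°, +68.84°, +69.62°.
Eastward gaps between consecutive values (wrapping around): 41.97°, 0.78°, 317.25°.
Largest gap = 317.25° ⇒ minimal covering band is its complement: 360° − 317.25° = 42.75°.
Band runs from +26.87° eastward to +69.62°.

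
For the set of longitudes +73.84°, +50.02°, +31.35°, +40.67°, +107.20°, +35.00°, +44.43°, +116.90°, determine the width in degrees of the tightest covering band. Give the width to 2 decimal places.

Sort the longitudes: +31.35°, +35.00°, +40.67°, +44.43°, +50.02°, +73.84°, +107.20°, +116.90°.
Eastward gaps between consecutive values (wrapping around): 3.65°, 5.67°, 3.76°, 5.59°, 23.82°, 33.36°, 9.70°, 274.45°.
Largest gap = 274.45° ⇒ minimal covering band is its complement: 360° − 274.45° = 85.55°.
Band runs from +31.35° eastward to +116.90°.

85.55°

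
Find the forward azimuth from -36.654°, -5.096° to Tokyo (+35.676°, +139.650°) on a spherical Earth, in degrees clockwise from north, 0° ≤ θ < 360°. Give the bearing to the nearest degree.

81°

Δλ = 139.650 − -5.096 = 144.746°.
θ = atan2( sin Δλ · cos φ₂ , cos φ₁ · sin φ₂ − sin φ₁ · cos φ₂ · cos Δλ )
  = atan2(0.46888, 0.07187) = 81.286° → normalised to [0°, 360°): 81.286°.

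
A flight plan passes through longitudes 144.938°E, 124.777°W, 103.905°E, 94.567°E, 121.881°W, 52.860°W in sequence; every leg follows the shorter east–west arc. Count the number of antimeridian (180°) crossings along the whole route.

Leg 1: +144.938° → -124.777°, shortest Δλ = 90.285° (east) — crosses 180°.
Leg 2: -124.777° → +103.905°, shortest Δλ = -131.318° (west) — crosses 180°.
Leg 3: +103.905° → +94.567°, shortest Δλ = -9.338° (west) — does not cross 180°.
Leg 4: +94.567° → -121.881°, shortest Δλ = 143.552° (east) — crosses 180°.
Leg 5: -121.881° → -52.860°, shortest Δλ = 69.021° (east) — does not cross 180°.
Total crossings: 3.

3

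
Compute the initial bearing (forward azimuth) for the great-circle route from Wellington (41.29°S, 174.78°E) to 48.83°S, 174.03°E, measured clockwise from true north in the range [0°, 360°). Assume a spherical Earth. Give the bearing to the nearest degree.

Δλ = 174.03 − 174.78 = -0.75°.
θ = atan2( sin Δλ · cos φ₂ , cos φ₁ · sin φ₂ − sin φ₁ · cos φ₂ · cos Δλ )
  = atan2(-0.00862, -0.13126) = -176.244° → normalised to [0°, 360°): 183.756°.

184°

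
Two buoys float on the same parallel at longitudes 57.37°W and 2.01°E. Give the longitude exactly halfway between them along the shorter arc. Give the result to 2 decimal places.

Signed shortest Δλ from -57.37° to +2.01° is +59.38°.
Midpoint longitude = -57.37° + (+59.38°)/2 = -57.37° + 29.69° = -27.68°.

27.68°W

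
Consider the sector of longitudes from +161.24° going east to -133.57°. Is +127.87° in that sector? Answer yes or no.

Band width going east from +161.24° to -133.57°: ((-133.57 − 161.24) mod 360) = 65.19°.
Offset of +127.87° east of the west edge: ((127.87 − 161.24) mod 360) = 326.63°.
326.63° > 65.19° ⇒ outside.

No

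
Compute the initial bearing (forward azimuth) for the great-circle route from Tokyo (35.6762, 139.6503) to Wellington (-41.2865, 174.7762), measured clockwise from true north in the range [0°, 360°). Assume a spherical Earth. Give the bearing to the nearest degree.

Δλ = 174.7762 − 139.6503 = 35.1259°.
θ = atan2( sin Δλ · cos φ₂ , cos φ₁ · sin φ₂ − sin φ₁ · cos φ₂ · cos Δλ )
  = atan2(0.43235, -0.89442) = 154.202° → normalised to [0°, 360°): 154.202°.

154°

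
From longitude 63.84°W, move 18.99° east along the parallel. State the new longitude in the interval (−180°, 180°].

44.85°W

Start at -63.84°; shift +18.99° → -44.85°.
-44.85° already lies in (−180°, 180°].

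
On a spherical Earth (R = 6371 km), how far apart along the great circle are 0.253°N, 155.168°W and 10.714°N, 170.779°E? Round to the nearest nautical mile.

Δλ = 170.779 − -155.168 = 325.947°; wrapped into (−180°, 180°]: -34.053°.
Δφ = 10.714 − 0.253 = 10.461°.
a = sin²(Δφ/2) + cos φ₁ · cos φ₂ · sin²(Δλ/2) = 0.092555.
c = 2·atan2(√a, √(1−a)) = 0.61826 rad → d = 6371·c ≈ 3938.92 km ≈ 2126.85 nmi.

2127 nmi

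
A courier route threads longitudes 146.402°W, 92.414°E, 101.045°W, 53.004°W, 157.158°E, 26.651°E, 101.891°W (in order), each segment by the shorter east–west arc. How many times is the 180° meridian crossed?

Leg 1: -146.402° → +92.414°, shortest Δλ = -121.184° (west) — crosses 180°.
Leg 2: +92.414° → -101.045°, shortest Δλ = 166.541° (east) — crosses 180°.
Leg 3: -101.045° → -53.004°, shortest Δλ = 48.041° (east) — does not cross 180°.
Leg 4: -53.004° → +157.158°, shortest Δλ = -149.838° (west) — crosses 180°.
Leg 5: +157.158° → +26.651°, shortest Δλ = -130.507° (west) — does not cross 180°.
Leg 6: +26.651° → -101.891°, shortest Δλ = -128.542° (west) — does not cross 180°.
Total crossings: 3.

3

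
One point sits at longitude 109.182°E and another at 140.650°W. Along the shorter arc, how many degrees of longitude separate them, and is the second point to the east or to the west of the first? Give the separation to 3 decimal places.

Raw difference: -140.650 − 109.182 = -249.832°.
Normalise into (−180°, 180°]: -249.832° + 360° = 110.168°.
Positive ⇒ the second point lies to the east; separation 110.168°.

110.168° east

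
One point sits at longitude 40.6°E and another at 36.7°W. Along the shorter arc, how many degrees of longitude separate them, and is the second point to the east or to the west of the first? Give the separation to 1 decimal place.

Raw difference: -36.7 − 40.6 = -77.3°.
Normalise into (−180°, 180°]: -77.3° stays -77.3°.
Negative ⇒ the second point lies to the west; separation 77.3°.

77.3° west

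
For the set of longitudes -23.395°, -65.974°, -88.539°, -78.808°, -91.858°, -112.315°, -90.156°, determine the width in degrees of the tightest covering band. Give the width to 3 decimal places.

Sort the longitudes: -112.315°, -91.858°, -90.156°, -88.539°, -78.808°, -65.974°, -23.395°.
Eastward gaps between consecutive values (wrapping around): 20.457°, 1.702°, 1.617°, 9.731°, 12.834°, 42.579°, 271.080°.
Largest gap = 271.080° ⇒ minimal covering band is its complement: 360° − 271.080° = 88.920°.
Band runs from -112.315° eastward to -23.395°.

88.920°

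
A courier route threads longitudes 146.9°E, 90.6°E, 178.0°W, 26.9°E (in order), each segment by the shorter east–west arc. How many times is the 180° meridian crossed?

2

Leg 1: +146.9° → +90.6°, shortest Δλ = -56.3° (west) — does not cross 180°.
Leg 2: +90.6° → -178.0°, shortest Δλ = 91.4° (east) — crosses 180°.
Leg 3: -178.0° → +26.9°, shortest Δλ = -155.1° (west) — crosses 180°.
Total crossings: 2.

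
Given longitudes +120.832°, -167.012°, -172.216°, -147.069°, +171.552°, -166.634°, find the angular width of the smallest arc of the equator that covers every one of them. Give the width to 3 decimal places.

Sort the longitudes: -172.216°, -167.012°, -166.634°, -147.069°, +120.832°, +171.552°.
Eastward gaps between consecutive values (wrapping around): 5.204°, 0.378°, 19.565°, 267.901°, 50.720°, 16.232°.
Largest gap = 267.901° ⇒ minimal covering band is its complement: 360° − 267.901° = 92.099°.
Band runs from +120.832° eastward to -147.069°, crossing the antimeridian.

92.099°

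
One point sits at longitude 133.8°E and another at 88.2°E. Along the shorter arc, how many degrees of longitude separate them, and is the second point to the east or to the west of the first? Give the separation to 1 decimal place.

45.6° west

Raw difference: 88.2 − 133.8 = -45.6°.
Normalise into (−180°, 180°]: -45.6° stays -45.6°.
Negative ⇒ the second point lies to the west; separation 45.6°.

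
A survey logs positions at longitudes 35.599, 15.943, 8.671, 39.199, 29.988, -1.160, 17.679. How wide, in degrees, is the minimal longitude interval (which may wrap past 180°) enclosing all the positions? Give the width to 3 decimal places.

Sort the longitudes: -1.160°, +8.671°, +15.943°, +17.679°, +29.988°, +35.599°, +39.199°.
Eastward gaps between consecutive values (wrapping around): 9.831°, 7.272°, 1.736°, 12.309°, 5.611°, 3.600°, 319.641°.
Largest gap = 319.641° ⇒ minimal covering band is its complement: 360° − 319.641° = 40.359°.
Band runs from -1.160° eastward to +39.199°.

40.359°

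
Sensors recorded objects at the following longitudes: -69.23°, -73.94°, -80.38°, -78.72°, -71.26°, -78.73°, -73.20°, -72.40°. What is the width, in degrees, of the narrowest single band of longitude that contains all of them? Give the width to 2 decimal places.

11.15°

Sort the longitudes: -80.38°, -78.73°, -78.72°, -73.94°, -73.20°, -72.40°, -71.26°, -69.23°.
Eastward gaps between consecutive values (wrapping around): 1.65°, 0.01°, 4.78°, 0.74°, 0.80°, 1.14°, 2.03°, 348.85°.
Largest gap = 348.85° ⇒ minimal covering band is its complement: 360° − 348.85° = 11.15°.
Band runs from -80.38° eastward to -69.23°.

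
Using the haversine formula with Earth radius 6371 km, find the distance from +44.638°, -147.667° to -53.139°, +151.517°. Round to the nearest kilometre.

Δλ = 151.517 − -147.667 = 299.184°; wrapped into (−180°, 180°]: -60.816°.
Δφ = -53.139 − 44.638 = -97.777°.
a = sin²(Δφ/2) + cos φ₁ · cos φ₂ · sin²(Δλ/2) = 0.677014.
c = 2·atan2(√a, √(1−a)) = 1.93267 rad → d = 6371·c ≈ 12313.05 km.

12313 km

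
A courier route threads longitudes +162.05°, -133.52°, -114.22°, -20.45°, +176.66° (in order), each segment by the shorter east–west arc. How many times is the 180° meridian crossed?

Leg 1: +162.05° → -133.52°, shortest Δλ = 64.43° (east) — crosses 180°.
Leg 2: -133.52° → -114.22°, shortest Δλ = 19.3° (east) — does not cross 180°.
Leg 3: -114.22° → -20.45°, shortest Δλ = 93.77° (east) — does not cross 180°.
Leg 4: -20.45° → +176.66°, shortest Δλ = -162.89° (west) — crosses 180°.
Total crossings: 2.

2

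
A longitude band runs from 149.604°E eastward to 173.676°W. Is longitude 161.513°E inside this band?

Yes

Band width going east from +149.604° to -173.676°: ((-173.676 − 149.604) mod 360) = 36.720°.
Offset of +161.513° east of the west edge: ((161.513 − 149.604) mod 360) = 11.909°.
11.909° ≤ 36.720° ⇒ inside.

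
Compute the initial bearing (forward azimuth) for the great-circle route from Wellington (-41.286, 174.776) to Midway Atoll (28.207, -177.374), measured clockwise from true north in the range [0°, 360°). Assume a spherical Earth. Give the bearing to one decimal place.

Δλ = -177.374 − 174.776 = -352.150°; wrapped into (−180°, 180°]: 7.850°.
θ = atan2( sin Δλ · cos φ₂ , cos φ₁ · sin φ₂ − sin φ₁ · cos φ₂ · cos Δλ )
  = atan2(0.12036, 0.93118) = 7.365° → normalised to [0°, 360°): 7.365°.

7.4°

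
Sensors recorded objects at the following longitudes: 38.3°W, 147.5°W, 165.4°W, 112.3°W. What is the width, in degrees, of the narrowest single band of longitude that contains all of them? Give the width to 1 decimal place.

Sort the longitudes: -165.4°, -147.5°, -112.3°, -38.3°.
Eastward gaps between consecutive values (wrapping around): 17.9°, 35.2°, 74.0°, 232.9°.
Largest gap = 232.9° ⇒ minimal covering band is its complement: 360° − 232.9° = 127.1°.
Band runs from -165.4° eastward to -38.3°.

127.1°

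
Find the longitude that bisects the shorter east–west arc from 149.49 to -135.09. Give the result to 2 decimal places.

Signed shortest Δλ from +149.49° to -135.09° is +75.42°.
Midpoint longitude = +149.49° + (+75.42°)/2 = +149.49° + 37.71° = +187.20°.
Normalise into (−180°, 180°]: -172.80°.
(The naïve average (+149.49 + -135.09)/2 = 7.2° is on the wrong side of the globe.)

-172.80°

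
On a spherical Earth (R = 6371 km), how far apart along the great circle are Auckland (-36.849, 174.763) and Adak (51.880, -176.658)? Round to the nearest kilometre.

9901 km

Δλ = -176.658 − 174.763 = -351.421°; wrapped into (−180°, 180°]: 8.579°.
Δφ = 51.880 − -36.849 = 88.729°.
a = sin²(Δφ/2) + cos φ₁ · cos φ₂ · sin²(Δλ/2) = 0.491673.
c = 2·atan2(√a, √(1−a)) = 1.55414 rad → d = 6371·c ≈ 9901.43 km.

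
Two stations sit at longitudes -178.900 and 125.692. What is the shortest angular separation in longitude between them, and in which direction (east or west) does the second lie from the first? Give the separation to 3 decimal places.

Raw difference: 125.692 − -178.900 = 304.592°.
Normalise into (−180°, 180°]: 304.592° − 360° = -55.408°.
Negative ⇒ the second point lies to the west; separation 55.408°.

55.408° west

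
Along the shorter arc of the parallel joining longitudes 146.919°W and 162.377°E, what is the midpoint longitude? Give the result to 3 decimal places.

172.271°W

Signed shortest Δλ from -146.919° to +162.377° is -50.704°.
Midpoint longitude = -146.919° + (-50.704°)/2 = -146.919° − 25.352° = -172.271°.
(The naïve average (-146.919 + +162.377)/2 = 7.729° is on the wrong side of the globe.)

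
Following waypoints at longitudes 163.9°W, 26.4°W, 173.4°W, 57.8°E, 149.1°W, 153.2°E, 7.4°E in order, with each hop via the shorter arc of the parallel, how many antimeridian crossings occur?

3

Leg 1: -163.9° → -26.4°, shortest Δλ = 137.5° (east) — does not cross 180°.
Leg 2: -26.4° → -173.4°, shortest Δλ = -147.0° (west) — does not cross 180°.
Leg 3: -173.4° → +57.8°, shortest Δλ = -128.8° (west) — crosses 180°.
Leg 4: +57.8° → -149.1°, shortest Δλ = 153.1° (east) — crosses 180°.
Leg 5: -149.1° → +153.2°, shortest Δλ = -57.7° (west) — crosses 180°.
Leg 6: +153.2° → +7.4°, shortest Δλ = -145.8° (west) — does not cross 180°.
Total crossings: 3.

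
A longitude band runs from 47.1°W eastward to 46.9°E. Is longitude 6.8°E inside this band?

Yes

Band width going east from -47.1° to +46.9°: ((46.9 − -47.1) mod 360) = 94.0°.
Offset of +6.8° east of the west edge: ((6.8 − -47.1) mod 360) = 53.9°.
53.9° ≤ 94.0° ⇒ inside.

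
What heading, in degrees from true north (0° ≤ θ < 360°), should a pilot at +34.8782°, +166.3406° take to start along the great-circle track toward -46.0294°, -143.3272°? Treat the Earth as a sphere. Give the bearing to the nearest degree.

148°

Δλ = -143.3272 − 166.3406 = -309.6678°; wrapped into (−180°, 180°]: 50.3322°.
θ = atan2( sin Δλ · cos φ₂ , cos φ₁ · sin φ₂ − sin φ₁ · cos φ₂ · cos Δλ )
  = atan2(0.53443, -0.84385) = 147.653° → normalised to [0°, 360°): 147.653°.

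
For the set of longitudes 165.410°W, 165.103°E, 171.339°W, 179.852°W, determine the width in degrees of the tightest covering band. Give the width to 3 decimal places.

Sort the longitudes: -179.852°, -171.339°, -165.410°, +165.103°.
Eastward gaps between consecutive values (wrapping around): 8.513°, 5.929°, 330.513°, 15.045°.
Largest gap = 330.513° ⇒ minimal covering band is its complement: 360° − 330.513° = 29.487°.
Band runs from +165.103° eastward to -165.410°, crossing the antimeridian.

29.487°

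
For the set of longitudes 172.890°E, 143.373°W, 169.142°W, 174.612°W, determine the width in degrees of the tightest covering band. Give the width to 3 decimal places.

Sort the longitudes: -174.612°, -169.142°, -143.373°, +172.890°.
Eastward gaps between consecutive values (wrapping around): 5.470°, 25.769°, 316.263°, 12.498°.
Largest gap = 316.263° ⇒ minimal covering band is its complement: 360° − 316.263° = 43.737°.
Band runs from +172.890° eastward to -143.373°, crossing the antimeridian.

43.737°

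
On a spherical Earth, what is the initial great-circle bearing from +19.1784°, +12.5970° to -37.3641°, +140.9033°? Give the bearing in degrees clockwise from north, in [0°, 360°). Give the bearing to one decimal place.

Δλ = 140.9033 − 12.5970 = 128.3063°.
θ = atan2( sin Δλ · cos φ₂ , cos φ₁ · sin φ₂ − sin φ₁ · cos φ₂ · cos Δλ )
  = atan2(0.62368, -0.41135) = 123.407° → normalised to [0°, 360°): 123.407°.

123.4°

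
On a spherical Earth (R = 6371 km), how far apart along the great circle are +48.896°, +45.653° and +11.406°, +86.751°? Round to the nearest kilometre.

5627 km

Δλ = 86.751 − 45.653 = 41.098°.
Δφ = 11.406 − 48.896 = -37.490°.
a = sin²(Δφ/2) + cos φ₁ · cos φ₂ · sin²(Δλ/2) = 0.182670.
c = 2·atan2(√a, √(1−a)) = 0.88323 rad → d = 6371·c ≈ 5627.05 km.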